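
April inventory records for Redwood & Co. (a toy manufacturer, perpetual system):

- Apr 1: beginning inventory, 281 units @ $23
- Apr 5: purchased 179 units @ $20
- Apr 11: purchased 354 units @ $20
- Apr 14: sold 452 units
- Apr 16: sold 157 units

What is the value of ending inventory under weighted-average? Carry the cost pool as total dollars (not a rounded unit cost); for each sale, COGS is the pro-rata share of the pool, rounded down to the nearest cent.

After Apr 1: 281 on hand, pool $6,463.00 (≈ $23.0000 each)
After Apr 5: 460 on hand, pool $10,043.00 (≈ $21.8326 each)
After Apr 11: 814 on hand, pool $17,123.00 (≈ $21.0356 each)
Apr 14, sell 452: 452/814 × $17,123.00 → $9,508.10
Apr 16, sell 157: 157/362 × $7,614.90 → $3,302.59
Total COGS = $9,508.10 + $3,302.59 = $12,810.69
Ending inventory (cost pool remaining) = $4,312.31

Ending inventory = $4,312.31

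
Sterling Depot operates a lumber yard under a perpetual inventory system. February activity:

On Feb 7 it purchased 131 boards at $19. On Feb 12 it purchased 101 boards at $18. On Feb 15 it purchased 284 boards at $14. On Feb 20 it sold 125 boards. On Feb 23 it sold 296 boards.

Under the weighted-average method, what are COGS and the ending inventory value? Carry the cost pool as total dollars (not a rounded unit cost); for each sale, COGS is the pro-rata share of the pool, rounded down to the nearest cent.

After Feb 7: 131 on hand, pool $2,489.00 (≈ $19.0000 each)
After Feb 12: 232 on hand, pool $4,307.00 (≈ $18.5647 each)
After Feb 15: 516 on hand, pool $8,283.00 (≈ $16.0523 each)
Feb 20, sell 125: 125/516 × $8,283.00 → $2,006.54
Feb 23, sell 296: 296/391 × $6,276.46 → $4,751.48
Total COGS = $2,006.54 + $4,751.48 = $6,758.02
Ending inventory (cost pool remaining) = $1,524.98
Check: goods available $8,283.00 = COGS $6,758.02 + ending $1,524.98

COGS = $6,758.02; ending inventory = $1,524.98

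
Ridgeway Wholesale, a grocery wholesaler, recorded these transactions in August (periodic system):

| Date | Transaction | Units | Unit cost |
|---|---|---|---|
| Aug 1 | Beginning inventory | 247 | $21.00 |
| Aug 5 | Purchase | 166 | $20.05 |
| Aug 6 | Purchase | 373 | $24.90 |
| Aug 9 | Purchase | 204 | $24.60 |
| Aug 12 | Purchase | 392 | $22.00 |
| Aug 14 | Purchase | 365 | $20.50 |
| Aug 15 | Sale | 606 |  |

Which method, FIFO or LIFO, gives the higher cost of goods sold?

FIFO

FIFO COGS: 247 @ $21.00 + 166 @ $20.05 + 193 @ $24.90 = $13,321.00
LIFO COGS: 365 @ $20.50 + 241 @ $22.00 = $12,784.50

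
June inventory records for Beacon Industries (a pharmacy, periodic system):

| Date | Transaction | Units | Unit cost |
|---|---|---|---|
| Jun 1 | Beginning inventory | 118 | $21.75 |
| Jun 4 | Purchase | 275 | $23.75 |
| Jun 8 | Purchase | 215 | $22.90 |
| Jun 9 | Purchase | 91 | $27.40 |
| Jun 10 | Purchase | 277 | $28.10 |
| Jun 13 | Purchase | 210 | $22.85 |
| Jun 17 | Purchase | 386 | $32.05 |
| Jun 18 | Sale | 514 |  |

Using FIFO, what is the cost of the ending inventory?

Jun 18, 514 sold [FIFO — oldest first]: 118 @ $21.75 + 275 @ $23.75 + 121 @ $22.90 = $11,868.65
Ending inventory: 94 @ $22.90 + 91 @ $27.40 + 277 @ $28.10 + 210 @ $22.85 + 386 @ $32.05 = $29,599.50
Check: goods available $41,468.15 = COGS $11,868.65 + ending $29,599.50

Ending inventory = $29,599.50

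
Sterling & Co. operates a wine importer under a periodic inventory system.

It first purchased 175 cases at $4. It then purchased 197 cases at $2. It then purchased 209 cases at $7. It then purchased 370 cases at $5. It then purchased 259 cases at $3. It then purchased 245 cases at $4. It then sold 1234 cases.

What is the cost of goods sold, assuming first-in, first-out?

Sale 1 (1234) [FIFO — oldest first]: 175 @ $4 + 197 @ $2 + 209 @ $7 + 370 @ $5 + 259 @ $3 + 24 @ $4 = $5,280
Ending inventory: 221 @ $4 = $884

COGS = $5,280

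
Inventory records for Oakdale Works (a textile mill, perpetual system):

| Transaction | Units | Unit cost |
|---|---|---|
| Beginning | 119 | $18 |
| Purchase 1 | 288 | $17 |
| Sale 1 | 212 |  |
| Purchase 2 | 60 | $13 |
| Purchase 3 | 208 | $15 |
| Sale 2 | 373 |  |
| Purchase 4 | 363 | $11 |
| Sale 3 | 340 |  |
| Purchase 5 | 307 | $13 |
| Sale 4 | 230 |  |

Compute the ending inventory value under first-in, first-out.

Ending inventory = $2,470

Sale 1 (212) [FIFO — oldest first]: 119 @ $18 + 93 @ $17 = $3,723
Sale 2 (373) [FIFO — oldest first]: 195 @ $17 + 60 @ $13 + 118 @ $15 = $5,865
Sale 3 (340) [FIFO — oldest first]: 90 @ $15 + 250 @ $11 = $4,100
Sale 4 (230) [FIFO — oldest first]: 113 @ $11 + 117 @ $13 = $2,764
Total COGS = $3,723 + $5,865 + $4,100 + $2,764 = $16,452
Ending inventory: 190 @ $13 = $2,470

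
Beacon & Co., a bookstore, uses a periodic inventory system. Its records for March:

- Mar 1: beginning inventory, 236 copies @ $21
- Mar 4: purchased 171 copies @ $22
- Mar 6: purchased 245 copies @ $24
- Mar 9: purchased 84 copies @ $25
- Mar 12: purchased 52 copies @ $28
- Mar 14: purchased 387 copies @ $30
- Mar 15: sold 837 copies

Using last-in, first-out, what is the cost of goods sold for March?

Mar 15, 837 sold [LIFO — newest first]: 387 @ $30 + 52 @ $28 + 84 @ $25 + 245 @ $24 + 69 @ $22 = $22,564
Ending inventory: 236 @ $21 + 102 @ $22 = $7,200

COGS = $22,564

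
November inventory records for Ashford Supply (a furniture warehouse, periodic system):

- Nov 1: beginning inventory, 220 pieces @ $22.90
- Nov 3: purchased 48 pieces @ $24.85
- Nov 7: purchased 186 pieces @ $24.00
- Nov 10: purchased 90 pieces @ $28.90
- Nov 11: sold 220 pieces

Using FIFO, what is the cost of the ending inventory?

Ending inventory = $8,257.80

Nov 11, 220 sold [FIFO — oldest first]: 220 @ $22.90 = $5,038.00
Ending inventory: 48 @ $24.85 + 186 @ $24.00 + 90 @ $28.90 = $8,257.80
Check: goods available $13,295.80 = COGS $5,038.00 + ending $8,257.80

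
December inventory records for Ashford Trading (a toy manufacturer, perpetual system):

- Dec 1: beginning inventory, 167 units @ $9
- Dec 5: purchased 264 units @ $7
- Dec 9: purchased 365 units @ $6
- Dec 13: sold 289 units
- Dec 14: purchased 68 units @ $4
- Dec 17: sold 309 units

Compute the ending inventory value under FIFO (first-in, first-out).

Dec 13, 289 sold [FIFO — oldest first]: 167 @ $9 + 122 @ $7 = $2,357
Dec 17, 309 sold [FIFO — oldest first]: 142 @ $7 + 167 @ $6 = $1,996
Total COGS = $2,357 + $1,996 = $4,353
Ending inventory: 198 @ $6 + 68 @ $4 = $1,460

Ending inventory = $1,460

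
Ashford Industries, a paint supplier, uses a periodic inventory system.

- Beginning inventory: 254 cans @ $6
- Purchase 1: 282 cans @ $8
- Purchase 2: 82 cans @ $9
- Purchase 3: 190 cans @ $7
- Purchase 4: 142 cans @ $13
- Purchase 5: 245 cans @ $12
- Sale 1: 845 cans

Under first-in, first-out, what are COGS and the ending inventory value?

COGS = $6,329; ending inventory = $4,305

Sale 1 (845) [FIFO — oldest first]: 254 @ $6 + 282 @ $8 + 82 @ $9 + 190 @ $7 + 37 @ $13 = $6,329
Ending inventory: 105 @ $13 + 245 @ $12 = $4,305
Check: goods available $10,634 = COGS $6,329 + ending $4,305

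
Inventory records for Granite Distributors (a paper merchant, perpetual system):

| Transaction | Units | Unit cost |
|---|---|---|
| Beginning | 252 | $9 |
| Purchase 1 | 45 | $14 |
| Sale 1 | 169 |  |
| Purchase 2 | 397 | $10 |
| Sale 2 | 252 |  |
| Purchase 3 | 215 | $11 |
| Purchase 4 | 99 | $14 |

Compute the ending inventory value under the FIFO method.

Ending inventory = $6,481

Sale 1 (169) [FIFO — oldest first]: 169 @ $9 = $1,521
Sale 2 (252) [FIFO — oldest first]: 83 @ $9 + 45 @ $14 + 124 @ $10 = $2,617
Total COGS = $1,521 + $2,617 = $4,138
Ending inventory: 273 @ $10 + 215 @ $11 + 99 @ $14 = $6,481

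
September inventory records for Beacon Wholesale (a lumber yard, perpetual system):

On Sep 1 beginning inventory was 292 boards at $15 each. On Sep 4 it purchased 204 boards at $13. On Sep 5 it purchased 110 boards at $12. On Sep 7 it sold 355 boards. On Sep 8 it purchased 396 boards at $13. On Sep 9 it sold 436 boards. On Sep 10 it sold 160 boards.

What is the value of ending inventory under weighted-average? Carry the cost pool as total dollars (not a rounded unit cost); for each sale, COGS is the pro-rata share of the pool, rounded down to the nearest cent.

Ending inventory = $678.48

After Sep 1: 292 on hand, pool $4,380.00 (≈ $15.0000 each)
After Sep 4: 496 on hand, pool $7,032.00 (≈ $14.1774 each)
After Sep 5: 606 on hand, pool $8,352.00 (≈ $13.7822 each)
Sep 7, sell 355: 355/606 × $8,352.00 → $4,892.67
After Sep 8: 647 on hand, pool $8,607.33 (≈ $13.3034 each)
Sep 9, sell 436: 436/647 × $8,607.33 → $5,800.30
Sep 10, sell 160: 160/211 × $2,807.03 → $2,128.55
Total COGS = $4,892.67 + $5,800.30 + $2,128.55 = $12,821.52
Ending inventory (cost pool remaining) = $678.48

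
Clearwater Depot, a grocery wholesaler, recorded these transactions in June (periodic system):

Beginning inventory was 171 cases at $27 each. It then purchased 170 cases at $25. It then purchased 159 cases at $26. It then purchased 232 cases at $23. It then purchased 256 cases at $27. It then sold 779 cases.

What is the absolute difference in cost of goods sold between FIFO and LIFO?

$76

FIFO COGS: 171 @ $27 + 170 @ $25 + 159 @ $26 + 232 @ $23 + 47 @ $27 = $19,606
LIFO COGS: 256 @ $27 + 232 @ $23 + 159 @ $26 + 132 @ $25 = $19,682
Difference = |$19,606 − $19,682| = $76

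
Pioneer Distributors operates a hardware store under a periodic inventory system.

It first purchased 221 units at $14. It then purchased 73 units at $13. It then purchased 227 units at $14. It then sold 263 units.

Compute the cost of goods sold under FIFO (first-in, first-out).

COGS = $3,640

Sale 1 (263) [FIFO — oldest first]: 221 @ $14 + 42 @ $13 = $3,640
Ending inventory: 31 @ $13 + 227 @ $14 = $3,581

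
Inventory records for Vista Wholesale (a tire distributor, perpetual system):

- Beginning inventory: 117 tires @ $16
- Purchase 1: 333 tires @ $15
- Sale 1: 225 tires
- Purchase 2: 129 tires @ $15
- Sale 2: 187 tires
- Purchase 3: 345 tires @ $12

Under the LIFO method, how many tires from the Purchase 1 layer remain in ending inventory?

Sale 1 (225) [LIFO — newest first]: 225 @ $15 = $3,375
Sale 2 (187) [LIFO — newest first]: 129 @ $15 + 58 @ $15 = $2,805
Total COGS = $3,375 + $2,805 = $6,180
Ending inventory: 117 @ $16 + 50 @ $15 + 345 @ $12 = $6,762
Check: goods available $12,942 = COGS $6,180 + ending $6,762

50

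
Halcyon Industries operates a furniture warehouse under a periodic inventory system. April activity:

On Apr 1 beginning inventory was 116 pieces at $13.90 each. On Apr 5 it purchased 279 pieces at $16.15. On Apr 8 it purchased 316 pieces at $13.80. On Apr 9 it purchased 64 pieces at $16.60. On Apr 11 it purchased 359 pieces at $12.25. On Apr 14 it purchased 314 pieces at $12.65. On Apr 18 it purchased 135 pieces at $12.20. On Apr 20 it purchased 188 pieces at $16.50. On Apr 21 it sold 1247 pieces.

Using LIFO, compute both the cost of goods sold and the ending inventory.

Apr 21, 1247 sold [LIFO — newest first]: 188 @ $16.50 + 135 @ $12.20 + 314 @ $12.65 + 359 @ $12.25 + 64 @ $16.60 + 187 @ $13.80 = $16,761.85
Ending inventory: 116 @ $13.90 + 279 @ $16.15 + 129 @ $13.80 = $7,898.45
Check: goods available $24,660.30 = COGS $16,761.85 + ending $7,898.45

COGS = $16,761.85; ending inventory = $7,898.45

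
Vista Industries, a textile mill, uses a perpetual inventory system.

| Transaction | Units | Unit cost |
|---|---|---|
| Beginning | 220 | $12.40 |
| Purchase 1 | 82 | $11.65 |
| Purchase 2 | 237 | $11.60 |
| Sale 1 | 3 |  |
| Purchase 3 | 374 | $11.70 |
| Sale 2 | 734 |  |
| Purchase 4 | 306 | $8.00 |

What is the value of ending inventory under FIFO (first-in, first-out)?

Ending inventory = $4,507.20

Sale 1 (3) [FIFO — oldest first]: 3 @ $12.40 = $37.20
Sale 2 (734) [FIFO — oldest first]: 217 @ $12.40 + 82 @ $11.65 + 237 @ $11.60 + 198 @ $11.70 = $8,711.90
Total COGS = $37.20 + $8,711.90 = $8,749.10
Ending inventory: 176 @ $11.70 + 306 @ $8.00 = $4,507.20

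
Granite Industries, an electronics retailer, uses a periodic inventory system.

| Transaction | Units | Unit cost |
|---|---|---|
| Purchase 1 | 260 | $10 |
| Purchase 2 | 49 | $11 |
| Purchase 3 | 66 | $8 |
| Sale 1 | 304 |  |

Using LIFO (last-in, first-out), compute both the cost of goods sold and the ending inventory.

Sale 1 (304) [LIFO — newest first]: 66 @ $8 + 49 @ $11 + 189 @ $10 = $2,957
Ending inventory: 71 @ $10 = $710

COGS = $2,957; ending inventory = $710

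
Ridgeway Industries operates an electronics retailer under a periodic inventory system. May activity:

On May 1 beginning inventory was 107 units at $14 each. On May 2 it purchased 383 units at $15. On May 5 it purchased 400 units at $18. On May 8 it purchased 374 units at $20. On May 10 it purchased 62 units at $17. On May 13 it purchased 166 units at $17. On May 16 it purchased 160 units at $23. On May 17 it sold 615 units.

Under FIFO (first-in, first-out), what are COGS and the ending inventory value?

May 17, 615 sold [FIFO — oldest first]: 107 @ $14 + 383 @ $15 + 125 @ $18 = $9,493
Ending inventory: 275 @ $18 + 374 @ $20 + 62 @ $17 + 166 @ $17 + 160 @ $23 = $19,986

COGS = $9,493; ending inventory = $19,986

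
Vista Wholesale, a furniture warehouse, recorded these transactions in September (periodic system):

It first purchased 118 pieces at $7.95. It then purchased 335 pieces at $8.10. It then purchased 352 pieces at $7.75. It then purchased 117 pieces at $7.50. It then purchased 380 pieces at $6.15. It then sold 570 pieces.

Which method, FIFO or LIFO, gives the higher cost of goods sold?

FIFO

FIFO COGS: 118 @ $7.95 + 335 @ $8.10 + 117 @ $7.75 = $4,558.35
LIFO COGS: 380 @ $6.15 + 117 @ $7.50 + 73 @ $7.75 = $3,780.25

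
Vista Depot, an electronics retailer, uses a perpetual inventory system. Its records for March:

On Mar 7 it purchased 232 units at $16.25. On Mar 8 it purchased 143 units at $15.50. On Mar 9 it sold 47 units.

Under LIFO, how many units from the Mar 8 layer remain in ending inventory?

96

Mar 9, 47 sold [LIFO — newest first]: 47 @ $15.50 = $728.50
Ending inventory: 232 @ $16.25 + 96 @ $15.50 = $5,258.00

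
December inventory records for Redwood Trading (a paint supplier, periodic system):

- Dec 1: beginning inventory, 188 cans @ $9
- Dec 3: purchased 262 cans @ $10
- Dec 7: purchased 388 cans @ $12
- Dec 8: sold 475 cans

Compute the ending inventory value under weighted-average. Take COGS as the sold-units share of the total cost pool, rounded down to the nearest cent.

Dec 8, sell 475: 475/838 × $8,968.00 → $5,083.29
Ending inventory (cost pool remaining) = $3,884.71

Ending inventory = $3,884.71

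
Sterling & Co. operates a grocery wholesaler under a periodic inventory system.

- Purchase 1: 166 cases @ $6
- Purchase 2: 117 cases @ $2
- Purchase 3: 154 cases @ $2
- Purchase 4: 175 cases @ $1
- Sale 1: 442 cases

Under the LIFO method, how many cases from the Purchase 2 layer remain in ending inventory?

Sale 1 (442) [LIFO — newest first]: 175 @ $1 + 154 @ $2 + 113 @ $2 = $709
Ending inventory: 166 @ $6 + 4 @ $2 = $1,004

4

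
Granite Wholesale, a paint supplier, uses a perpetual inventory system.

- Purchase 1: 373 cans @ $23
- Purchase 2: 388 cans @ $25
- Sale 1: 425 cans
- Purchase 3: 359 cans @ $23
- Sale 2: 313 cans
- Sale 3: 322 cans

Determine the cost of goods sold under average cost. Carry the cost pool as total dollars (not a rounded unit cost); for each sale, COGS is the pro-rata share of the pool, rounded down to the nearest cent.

COGS = $25,126.41

After Purchase 1: 373 on hand, pool $8,579.00 (≈ $23.0000 each)
After Purchase 2: 761 on hand, pool $18,279.00 (≈ $24.0197 each)
Sale 1, sell 425: 425/761 × $18,279.00 → $10,208.37
After Purchase 3: 695 on hand, pool $16,327.63 (≈ $23.4930 each)
Sale 2, sell 313: 313/695 × $16,327.63 → $7,353.30
Sale 3, sell 322: 322/382 × $8,974.33 → $7,564.74
Total COGS = $10,208.37 + $7,353.30 + $7,564.74 = $25,126.41
Ending inventory (cost pool remaining) = $1,409.59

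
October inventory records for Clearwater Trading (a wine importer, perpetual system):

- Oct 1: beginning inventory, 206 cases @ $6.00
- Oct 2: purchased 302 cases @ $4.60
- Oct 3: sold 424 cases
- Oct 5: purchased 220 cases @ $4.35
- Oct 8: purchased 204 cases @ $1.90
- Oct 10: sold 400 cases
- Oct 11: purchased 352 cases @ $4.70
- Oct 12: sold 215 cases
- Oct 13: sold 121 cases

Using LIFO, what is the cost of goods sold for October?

Oct 3, 424 sold [LIFO — newest first]: 302 @ $4.60 + 122 @ $6.00 = $2,121.20
Oct 10, 400 sold [LIFO — newest first]: 204 @ $1.90 + 196 @ $4.35 = $1,240.20
Oct 12, 215 sold [LIFO — newest first]: 215 @ $4.70 = $1,010.50
Oct 13, 121 sold [LIFO — newest first]: 121 @ $4.70 = $568.70
Total COGS = $2,121.20 + $1,240.20 + $1,010.50 + $568.70 = $4,940.60
Ending inventory: 84 @ $6.00 + 24 @ $4.35 + 16 @ $4.70 = $683.60

COGS = $4,940.60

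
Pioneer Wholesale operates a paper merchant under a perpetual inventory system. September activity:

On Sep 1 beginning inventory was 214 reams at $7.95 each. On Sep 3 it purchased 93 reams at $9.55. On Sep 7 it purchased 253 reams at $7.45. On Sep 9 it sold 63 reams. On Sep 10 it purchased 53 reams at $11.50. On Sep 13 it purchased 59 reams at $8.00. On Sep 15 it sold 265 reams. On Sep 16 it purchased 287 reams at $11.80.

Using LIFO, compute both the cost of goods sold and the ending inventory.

Sep 9, 63 sold [LIFO — newest first]: 63 @ $7.45 = $469.35
Sep 15, 265 sold [LIFO — newest first]: 59 @ $8.00 + 53 @ $11.50 + 153 @ $7.45 = $2,221.35
Total COGS = $469.35 + $2,221.35 = $2,690.70
Ending inventory: 214 @ $7.95 + 93 @ $9.55 + 37 @ $7.45 + 287 @ $11.80 = $6,251.70

COGS = $2,690.70; ending inventory = $6,251.70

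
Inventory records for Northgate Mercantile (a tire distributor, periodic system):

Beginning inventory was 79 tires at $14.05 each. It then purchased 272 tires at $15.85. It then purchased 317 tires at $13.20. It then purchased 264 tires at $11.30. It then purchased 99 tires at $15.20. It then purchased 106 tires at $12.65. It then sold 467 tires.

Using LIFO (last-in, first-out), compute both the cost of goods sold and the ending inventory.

COGS = $5,806.30; ending inventory = $9,628.15

Sale 1 (467) [LIFO — newest first]: 106 @ $12.65 + 99 @ $15.20 + 262 @ $11.30 = $5,806.30
Ending inventory: 79 @ $14.05 + 272 @ $15.85 + 317 @ $13.20 + 2 @ $11.30 = $9,628.15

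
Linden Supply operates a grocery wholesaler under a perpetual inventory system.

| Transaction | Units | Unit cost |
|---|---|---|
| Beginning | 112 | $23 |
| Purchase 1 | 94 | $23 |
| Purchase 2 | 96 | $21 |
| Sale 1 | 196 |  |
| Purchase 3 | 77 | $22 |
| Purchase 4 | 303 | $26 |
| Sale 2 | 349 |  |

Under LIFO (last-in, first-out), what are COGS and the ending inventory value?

COGS = $13,206; ending inventory = $3,120

Sale 1 (196) [LIFO — newest first]: 96 @ $21 + 94 @ $23 + 6 @ $23 = $4,316
Sale 2 (349) [LIFO — newest first]: 303 @ $26 + 46 @ $22 = $8,890
Total COGS = $4,316 + $8,890 = $13,206
Ending inventory: 106 @ $23 + 31 @ $22 = $3,120
Check: goods available $16,326 = COGS $13,206 + ending $3,120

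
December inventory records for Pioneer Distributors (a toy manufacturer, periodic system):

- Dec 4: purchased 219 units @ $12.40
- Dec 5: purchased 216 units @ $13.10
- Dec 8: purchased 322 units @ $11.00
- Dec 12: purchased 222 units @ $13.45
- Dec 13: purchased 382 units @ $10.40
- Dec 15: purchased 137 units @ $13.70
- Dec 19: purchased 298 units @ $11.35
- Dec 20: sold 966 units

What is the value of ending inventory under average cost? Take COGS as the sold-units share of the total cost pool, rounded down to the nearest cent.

Dec 20, sell 966: 966/1796 × $21,305.10 → $11,459.20
Ending inventory (cost pool remaining) = $9,845.90
Check: goods available $21,305.10 = COGS $11,459.20 + ending $9,845.90

Ending inventory = $9,845.90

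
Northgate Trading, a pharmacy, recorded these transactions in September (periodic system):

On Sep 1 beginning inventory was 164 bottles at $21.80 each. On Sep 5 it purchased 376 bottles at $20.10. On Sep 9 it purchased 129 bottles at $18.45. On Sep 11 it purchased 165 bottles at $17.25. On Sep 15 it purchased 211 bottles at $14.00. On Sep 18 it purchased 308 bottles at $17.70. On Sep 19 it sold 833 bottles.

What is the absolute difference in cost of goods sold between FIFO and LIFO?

$2,307.95

FIFO COGS: 164 @ $21.80 + 376 @ $20.10 + 129 @ $18.45 + 164 @ $17.25 = $16,341.85
LIFO COGS: 308 @ $17.70 + 211 @ $14.00 + 165 @ $17.25 + 129 @ $18.45 + 20 @ $20.10 = $14,033.90
Difference = |$16,341.85 − $14,033.90| = $2,307.95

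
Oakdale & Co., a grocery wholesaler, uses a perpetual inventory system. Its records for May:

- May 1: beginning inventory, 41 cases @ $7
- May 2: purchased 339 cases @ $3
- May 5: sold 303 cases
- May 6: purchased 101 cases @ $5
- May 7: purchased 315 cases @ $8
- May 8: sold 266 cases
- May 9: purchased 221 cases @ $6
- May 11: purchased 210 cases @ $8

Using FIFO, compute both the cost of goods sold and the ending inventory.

COGS = $2,513; ending inventory = $4,822

May 5, 303 sold [FIFO — oldest first]: 41 @ $7 + 262 @ $3 = $1,073
May 8, 266 sold [FIFO — oldest first]: 77 @ $3 + 101 @ $5 + 88 @ $8 = $1,440
Total COGS = $1,073 + $1,440 = $2,513
Ending inventory: 227 @ $8 + 221 @ $6 + 210 @ $8 = $4,822
Check: goods available $7,335 = COGS $2,513 + ending $4,822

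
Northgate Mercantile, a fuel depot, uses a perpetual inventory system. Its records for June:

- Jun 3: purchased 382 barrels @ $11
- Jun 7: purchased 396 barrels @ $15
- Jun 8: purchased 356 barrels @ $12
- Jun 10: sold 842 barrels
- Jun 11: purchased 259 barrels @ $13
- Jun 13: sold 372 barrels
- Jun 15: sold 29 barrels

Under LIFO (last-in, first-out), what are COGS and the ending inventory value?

COGS = $16,131; ending inventory = $1,650

Jun 10, 842 sold [LIFO — newest first]: 356 @ $12 + 396 @ $15 + 90 @ $11 = $11,202
Jun 13, 372 sold [LIFO — newest first]: 259 @ $13 + 113 @ $11 = $4,610
Jun 15, 29 sold [LIFO — newest first]: 29 @ $11 = $319
Total COGS = $11,202 + $4,610 + $319 = $16,131
Ending inventory: 150 @ $11 = $1,650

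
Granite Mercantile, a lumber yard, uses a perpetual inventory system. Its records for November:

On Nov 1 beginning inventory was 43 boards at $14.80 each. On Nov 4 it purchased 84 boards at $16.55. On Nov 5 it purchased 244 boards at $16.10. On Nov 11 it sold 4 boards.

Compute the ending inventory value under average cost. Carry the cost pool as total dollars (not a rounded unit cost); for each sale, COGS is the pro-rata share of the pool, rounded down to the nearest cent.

After Nov 1: 43 on hand, pool $636.40 (≈ $14.8000 each)
After Nov 4: 127 on hand, pool $2,026.60 (≈ $15.9575 each)
After Nov 5: 371 on hand, pool $5,955.00 (≈ $16.0512 each)
Nov 11, sell 4: 4/371 × $5,955.00 → $64.20
Ending inventory (cost pool remaining) = $5,890.80
Check: goods available $5,955.00 = COGS $64.20 + ending $5,890.80

Ending inventory = $5,890.80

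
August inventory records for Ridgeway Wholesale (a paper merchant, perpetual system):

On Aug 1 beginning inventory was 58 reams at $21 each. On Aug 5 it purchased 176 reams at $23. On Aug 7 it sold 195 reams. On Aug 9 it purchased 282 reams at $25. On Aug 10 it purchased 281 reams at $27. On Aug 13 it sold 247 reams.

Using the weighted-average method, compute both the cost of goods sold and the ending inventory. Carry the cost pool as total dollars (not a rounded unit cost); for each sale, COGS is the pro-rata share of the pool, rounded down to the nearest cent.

After Aug 1: 58 on hand, pool $1,218.00 (≈ $21.0000 each)
After Aug 5: 234 on hand, pool $5,266.00 (≈ $22.5043 each)
Aug 7, sell 195: 195/234 × $5,266.00 → $4,388.33
After Aug 9: 321 on hand, pool $7,927.67 (≈ $24.6968 each)
After Aug 10: 602 on hand, pool $15,514.67 (≈ $25.7719 each)
Aug 13, sell 247: 247/602 × $15,514.67 → $6,365.65
Total COGS = $4,388.33 + $6,365.65 = $10,753.98
Ending inventory (cost pool remaining) = $9,149.02

COGS = $10,753.98; ending inventory = $9,149.02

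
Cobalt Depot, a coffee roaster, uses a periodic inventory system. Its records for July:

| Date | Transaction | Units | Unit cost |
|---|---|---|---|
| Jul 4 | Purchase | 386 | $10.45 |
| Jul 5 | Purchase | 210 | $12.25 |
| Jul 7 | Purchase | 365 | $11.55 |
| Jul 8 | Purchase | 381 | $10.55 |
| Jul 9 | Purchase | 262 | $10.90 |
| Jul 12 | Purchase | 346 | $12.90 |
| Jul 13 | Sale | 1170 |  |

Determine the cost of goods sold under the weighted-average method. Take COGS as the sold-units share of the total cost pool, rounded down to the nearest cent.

COGS = $13,296.42

Jul 13, sell 1170: 1170/1950 × $22,160.70 → $13,296.42
Ending inventory (cost pool remaining) = $8,864.28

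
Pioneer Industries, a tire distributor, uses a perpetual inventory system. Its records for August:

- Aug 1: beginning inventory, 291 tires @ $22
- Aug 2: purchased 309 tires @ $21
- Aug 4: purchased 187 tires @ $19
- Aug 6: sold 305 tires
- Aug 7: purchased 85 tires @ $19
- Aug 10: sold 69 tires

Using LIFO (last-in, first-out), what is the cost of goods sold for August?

COGS = $7,342

Aug 6, 305 sold [LIFO — newest first]: 187 @ $19 + 118 @ $21 = $6,031
Aug 10, 69 sold [LIFO — newest first]: 69 @ $19 = $1,311
Total COGS = $6,031 + $1,311 = $7,342
Ending inventory: 291 @ $22 + 191 @ $21 + 16 @ $19 = $10,717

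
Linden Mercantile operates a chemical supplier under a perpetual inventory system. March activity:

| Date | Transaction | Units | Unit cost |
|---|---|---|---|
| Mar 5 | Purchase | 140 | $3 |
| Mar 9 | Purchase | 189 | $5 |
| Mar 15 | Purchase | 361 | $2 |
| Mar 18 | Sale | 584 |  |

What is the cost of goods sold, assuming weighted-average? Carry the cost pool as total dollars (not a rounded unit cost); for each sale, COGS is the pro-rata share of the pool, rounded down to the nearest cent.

After Mar 5: 140 on hand, pool $420.00 (≈ $3.0000 each)
After Mar 9: 329 on hand, pool $1,365.00 (≈ $4.1489 each)
After Mar 15: 690 on hand, pool $2,087.00 (≈ $3.0246 each)
Mar 18, sell 584: 584/690 × $2,087.00 → $1,766.38
Ending inventory (cost pool remaining) = $320.62

COGS = $1,766.38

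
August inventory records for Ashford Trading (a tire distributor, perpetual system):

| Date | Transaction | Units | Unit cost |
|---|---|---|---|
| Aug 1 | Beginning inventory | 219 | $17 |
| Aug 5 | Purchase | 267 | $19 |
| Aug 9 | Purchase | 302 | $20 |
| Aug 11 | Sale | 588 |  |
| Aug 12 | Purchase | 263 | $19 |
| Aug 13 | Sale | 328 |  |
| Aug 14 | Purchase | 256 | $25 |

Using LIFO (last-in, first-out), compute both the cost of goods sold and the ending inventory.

COGS = $17,538; ending inventory = $8,695

Aug 11, 588 sold [LIFO — newest first]: 302 @ $20 + 267 @ $19 + 19 @ $17 = $11,436
Aug 13, 328 sold [LIFO — newest first]: 263 @ $19 + 65 @ $17 = $6,102
Total COGS = $11,436 + $6,102 = $17,538
Ending inventory: 135 @ $17 + 256 @ $25 = $8,695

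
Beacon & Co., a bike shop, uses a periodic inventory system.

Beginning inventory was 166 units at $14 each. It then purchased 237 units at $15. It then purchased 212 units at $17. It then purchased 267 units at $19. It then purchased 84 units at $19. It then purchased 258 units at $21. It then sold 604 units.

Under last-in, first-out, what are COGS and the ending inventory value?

Sale 1 (604) [LIFO — newest first]: 258 @ $21 + 84 @ $19 + 262 @ $19 = $11,992
Ending inventory: 166 @ $14 + 237 @ $15 + 212 @ $17 + 5 @ $19 = $9,578

COGS = $11,992; ending inventory = $9,578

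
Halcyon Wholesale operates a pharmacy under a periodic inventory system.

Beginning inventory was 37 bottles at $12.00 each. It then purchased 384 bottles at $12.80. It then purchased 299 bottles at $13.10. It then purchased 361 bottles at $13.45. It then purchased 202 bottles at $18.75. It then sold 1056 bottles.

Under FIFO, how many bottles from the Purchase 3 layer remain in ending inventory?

Sale 1 (1056) [FIFO — oldest first]: 37 @ $12.00 + 384 @ $12.80 + 299 @ $13.10 + 336 @ $13.45 = $13,795.30
Ending inventory: 25 @ $13.45 + 202 @ $18.75 = $4,123.75

25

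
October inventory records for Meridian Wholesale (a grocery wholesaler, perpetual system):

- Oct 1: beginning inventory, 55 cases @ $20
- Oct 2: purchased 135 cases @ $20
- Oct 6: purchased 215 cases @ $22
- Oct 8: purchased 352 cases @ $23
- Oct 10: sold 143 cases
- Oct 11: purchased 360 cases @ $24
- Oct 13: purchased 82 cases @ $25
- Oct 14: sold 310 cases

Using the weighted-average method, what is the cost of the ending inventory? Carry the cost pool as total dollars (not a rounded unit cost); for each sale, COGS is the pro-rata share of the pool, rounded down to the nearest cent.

Ending inventory = $17,078.38

After Oct 1: 55 on hand, pool $1,100.00 (≈ $20.0000 each)
After Oct 2: 190 on hand, pool $3,800.00 (≈ $20.0000 each)
After Oct 6: 405 on hand, pool $8,530.00 (≈ $21.0617 each)
After Oct 8: 757 on hand, pool $16,626.00 (≈ $21.9630 each)
Oct 10, sell 143: 143/757 × $16,626.00 → $3,140.71
After Oct 11: 974 on hand, pool $22,125.29 (≈ $22.7159 each)
After Oct 13: 1056 on hand, pool $24,175.29 (≈ $22.8933 each)
Oct 14, sell 310: 310/1056 × $24,175.29 → $7,096.91
Total COGS = $3,140.71 + $7,096.91 = $10,237.62
Ending inventory (cost pool remaining) = $17,078.38
Check: goods available $27,316.00 = COGS $10,237.62 + ending $17,078.38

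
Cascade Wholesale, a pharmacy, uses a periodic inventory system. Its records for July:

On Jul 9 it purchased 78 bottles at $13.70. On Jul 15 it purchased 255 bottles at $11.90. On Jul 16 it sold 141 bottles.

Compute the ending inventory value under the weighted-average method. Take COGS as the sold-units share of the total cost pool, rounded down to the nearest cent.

Ending inventory = $2,365.76

Jul 16, sell 141: 141/333 × $4,103.10 → $1,737.34
Ending inventory (cost pool remaining) = $2,365.76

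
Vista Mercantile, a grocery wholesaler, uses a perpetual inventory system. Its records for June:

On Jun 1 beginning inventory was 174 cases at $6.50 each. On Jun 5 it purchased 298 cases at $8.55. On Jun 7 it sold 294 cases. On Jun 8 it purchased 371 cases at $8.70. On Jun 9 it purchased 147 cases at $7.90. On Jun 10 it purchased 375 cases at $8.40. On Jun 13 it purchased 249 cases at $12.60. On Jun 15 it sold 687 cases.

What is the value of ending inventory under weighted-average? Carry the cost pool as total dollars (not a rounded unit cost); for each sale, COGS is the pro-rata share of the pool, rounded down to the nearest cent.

After Jun 1: 174 on hand, pool $1,131.00 (≈ $6.5000 each)
After Jun 5: 472 on hand, pool $3,678.90 (≈ $7.7943 each)
Jun 7, sell 294: 294/472 × $3,678.90 → $2,291.51
After Jun 8: 549 on hand, pool $4,615.09 (≈ $8.4064 each)
After Jun 9: 696 on hand, pool $5,776.39 (≈ $8.2994 each)
After Jun 10: 1071 on hand, pool $8,926.39 (≈ $8.3346 each)
After Jun 13: 1320 on hand, pool $12,063.79 (≈ $9.1392 each)
Jun 15, sell 687: 687/1320 × $12,063.79 → $6,278.65
Total COGS = $2,291.51 + $6,278.65 = $8,570.16
Ending inventory (cost pool remaining) = $5,785.14
Check: goods available $14,355.30 = COGS $8,570.16 + ending $5,785.14

Ending inventory = $5,785.14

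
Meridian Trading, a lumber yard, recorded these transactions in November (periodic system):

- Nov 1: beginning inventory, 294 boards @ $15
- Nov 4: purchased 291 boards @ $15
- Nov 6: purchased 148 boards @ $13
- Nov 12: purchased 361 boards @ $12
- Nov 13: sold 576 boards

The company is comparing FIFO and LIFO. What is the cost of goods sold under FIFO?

COGS = $8,640

FIFO COGS: 294 @ $15 + 282 @ $15 = $8,640
LIFO COGS: 361 @ $12 + 148 @ $13 + 67 @ $15 = $7,261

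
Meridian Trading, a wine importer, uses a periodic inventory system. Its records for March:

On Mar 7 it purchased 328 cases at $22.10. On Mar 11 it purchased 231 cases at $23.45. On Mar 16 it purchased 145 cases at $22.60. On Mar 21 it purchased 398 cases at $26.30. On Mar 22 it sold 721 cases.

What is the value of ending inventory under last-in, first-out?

Ending inventory = $8,491.65

Mar 22, 721 sold [LIFO — newest first]: 398 @ $26.30 + 145 @ $22.60 + 178 @ $23.45 = $17,918.50
Ending inventory: 328 @ $22.10 + 53 @ $23.45 = $8,491.65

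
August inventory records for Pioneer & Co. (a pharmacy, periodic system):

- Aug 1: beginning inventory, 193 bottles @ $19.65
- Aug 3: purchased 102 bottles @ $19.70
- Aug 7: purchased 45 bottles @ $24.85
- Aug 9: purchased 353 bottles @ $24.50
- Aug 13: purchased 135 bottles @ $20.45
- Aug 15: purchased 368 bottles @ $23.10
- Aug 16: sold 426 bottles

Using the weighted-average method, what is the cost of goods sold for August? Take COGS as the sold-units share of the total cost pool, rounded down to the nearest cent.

COGS = $9,556.55

Aug 16, sell 426: 426/1196 × $26,830.15 → $9,556.55
Ending inventory (cost pool remaining) = $17,273.60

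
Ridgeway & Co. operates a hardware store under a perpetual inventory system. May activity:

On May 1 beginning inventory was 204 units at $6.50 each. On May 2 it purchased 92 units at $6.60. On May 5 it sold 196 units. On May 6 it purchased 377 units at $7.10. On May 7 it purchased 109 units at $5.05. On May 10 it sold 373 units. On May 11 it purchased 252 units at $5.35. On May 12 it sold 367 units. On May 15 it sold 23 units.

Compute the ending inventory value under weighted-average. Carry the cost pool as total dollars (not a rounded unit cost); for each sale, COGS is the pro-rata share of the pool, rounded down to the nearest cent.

After May 1: 204 on hand, pool $1,326.00 (≈ $6.5000 each)
After May 2: 296 on hand, pool $1,933.20 (≈ $6.5311 each)
May 5, sell 196: 196/296 × $1,933.20 → $1,280.09
After May 6: 477 on hand, pool $3,329.81 (≈ $6.9807 each)
After May 7: 586 on hand, pool $3,880.26 (≈ $6.6216 each)
May 10, sell 373: 373/586 × $3,880.26 → $2,469.85
After May 11: 465 on hand, pool $2,758.61 (≈ $5.9325 each)
May 12, sell 367: 367/465 × $2,758.61 → $2,177.22
May 15, sell 23: 23/98 × $581.39 → $136.44
Total COGS = $1,280.09 + $2,469.85 + $2,177.22 + $136.44 = $6,063.60
Ending inventory (cost pool remaining) = $444.95

Ending inventory = $444.95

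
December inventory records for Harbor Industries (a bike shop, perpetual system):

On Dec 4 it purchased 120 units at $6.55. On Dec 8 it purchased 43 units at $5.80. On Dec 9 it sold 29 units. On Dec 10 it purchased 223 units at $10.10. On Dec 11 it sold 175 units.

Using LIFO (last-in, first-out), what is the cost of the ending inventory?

Ending inventory = $1,352.00

Dec 9, 29 sold [LIFO — newest first]: 29 @ $5.80 = $168.20
Dec 11, 175 sold [LIFO — newest first]: 175 @ $10.10 = $1,767.50
Total COGS = $168.20 + $1,767.50 = $1,935.70
Ending inventory: 120 @ $6.55 + 14 @ $5.80 + 48 @ $10.10 = $1,352.00
Check: goods available $3,287.70 = COGS $1,935.70 + ending $1,352.00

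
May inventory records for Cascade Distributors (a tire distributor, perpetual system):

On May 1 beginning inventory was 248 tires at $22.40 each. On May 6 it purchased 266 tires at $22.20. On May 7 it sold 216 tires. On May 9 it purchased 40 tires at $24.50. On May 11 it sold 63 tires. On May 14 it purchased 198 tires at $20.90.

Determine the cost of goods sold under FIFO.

May 7, 216 sold [FIFO — oldest first]: 216 @ $22.40 = $4,838.40
May 11, 63 sold [FIFO — oldest first]: 32 @ $22.40 + 31 @ $22.20 = $1,405.00
Total COGS = $4,838.40 + $1,405.00 = $6,243.40
Ending inventory: 235 @ $22.20 + 40 @ $24.50 + 198 @ $20.90 = $10,335.20
Check: goods available $16,578.60 = COGS $6,243.40 + ending $10,335.20

COGS = $6,243.40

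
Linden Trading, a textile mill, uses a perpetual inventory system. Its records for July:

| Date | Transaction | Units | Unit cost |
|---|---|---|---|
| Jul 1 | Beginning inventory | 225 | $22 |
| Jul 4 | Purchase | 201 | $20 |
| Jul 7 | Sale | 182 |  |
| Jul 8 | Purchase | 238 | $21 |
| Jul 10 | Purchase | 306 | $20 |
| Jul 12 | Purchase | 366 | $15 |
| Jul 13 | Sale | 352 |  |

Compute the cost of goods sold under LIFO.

COGS = $8,920

Jul 7, 182 sold [LIFO — newest first]: 182 @ $20 = $3,640
Jul 13, 352 sold [LIFO — newest first]: 352 @ $15 = $5,280
Total COGS = $3,640 + $5,280 = $8,920
Ending inventory: 225 @ $22 + 19 @ $20 + 238 @ $21 + 306 @ $20 + 14 @ $15 = $16,658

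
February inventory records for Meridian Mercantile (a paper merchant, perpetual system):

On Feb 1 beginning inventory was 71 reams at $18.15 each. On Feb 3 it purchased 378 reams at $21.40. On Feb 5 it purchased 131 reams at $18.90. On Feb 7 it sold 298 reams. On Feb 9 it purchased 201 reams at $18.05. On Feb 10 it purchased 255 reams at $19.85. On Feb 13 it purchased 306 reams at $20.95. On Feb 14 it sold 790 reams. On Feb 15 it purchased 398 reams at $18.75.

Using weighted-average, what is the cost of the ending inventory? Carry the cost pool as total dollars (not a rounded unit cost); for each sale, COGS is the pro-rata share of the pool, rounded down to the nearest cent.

Ending inventory = $12,538.58

After Feb 1: 71 on hand, pool $1,288.65 (≈ $18.1500 each)
After Feb 3: 449 on hand, pool $9,377.85 (≈ $20.8861 each)
After Feb 5: 580 on hand, pool $11,853.75 (≈ $20.4375 each)
Feb 7, sell 298: 298/580 × $11,853.75 → $6,090.37
After Feb 9: 483 on hand, pool $9,391.43 (≈ $19.4440 each)
After Feb 10: 738 on hand, pool $14,453.18 (≈ $19.5843 each)
After Feb 13: 1044 on hand, pool $20,863.88 (≈ $19.9846 each)
Feb 14, sell 790: 790/1044 × $20,863.88 → $15,787.80
After Feb 15: 652 on hand, pool $12,538.58 (≈ $19.2310 each)
Total COGS = $6,090.37 + $15,787.80 = $21,878.17
Ending inventory (cost pool remaining) = $12,538.58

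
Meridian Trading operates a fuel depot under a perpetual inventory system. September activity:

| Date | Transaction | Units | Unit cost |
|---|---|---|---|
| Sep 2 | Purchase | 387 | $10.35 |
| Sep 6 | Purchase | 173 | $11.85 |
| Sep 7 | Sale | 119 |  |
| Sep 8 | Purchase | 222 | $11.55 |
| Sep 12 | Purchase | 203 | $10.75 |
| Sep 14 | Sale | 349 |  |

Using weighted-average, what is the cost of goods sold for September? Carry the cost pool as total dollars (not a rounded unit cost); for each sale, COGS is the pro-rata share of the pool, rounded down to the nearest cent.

COGS = $5,121.38

After Sep 2: 387 on hand, pool $4,005.45 (≈ $10.3500 each)
After Sep 6: 560 on hand, pool $6,055.50 (≈ $10.8134 each)
Sep 7, sell 119: 119/560 × $6,055.50 → $1,286.79
After Sep 8: 663 on hand, pool $7,332.81 (≈ $11.0600 each)
After Sep 12: 866 on hand, pool $9,515.06 (≈ $10.9874 each)
Sep 14, sell 349: 349/866 × $9,515.06 → $3,834.59
Total COGS = $1,286.79 + $3,834.59 = $5,121.38
Ending inventory (cost pool remaining) = $5,680.47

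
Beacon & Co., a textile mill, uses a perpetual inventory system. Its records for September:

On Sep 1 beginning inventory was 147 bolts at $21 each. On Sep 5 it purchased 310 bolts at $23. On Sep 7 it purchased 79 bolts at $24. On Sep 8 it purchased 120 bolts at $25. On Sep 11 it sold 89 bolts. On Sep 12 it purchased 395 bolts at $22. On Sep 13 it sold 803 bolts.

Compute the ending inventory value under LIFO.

Sep 11, 89 sold [LIFO — newest first]: 89 @ $25 = $2,225
Sep 13, 803 sold [LIFO — newest first]: 395 @ $22 + 31 @ $25 + 79 @ $24 + 298 @ $23 = $18,215
Total COGS = $2,225 + $18,215 = $20,440
Ending inventory: 147 @ $21 + 12 @ $23 = $3,363
Check: goods available $23,803 = COGS $20,440 + ending $3,363

Ending inventory = $3,363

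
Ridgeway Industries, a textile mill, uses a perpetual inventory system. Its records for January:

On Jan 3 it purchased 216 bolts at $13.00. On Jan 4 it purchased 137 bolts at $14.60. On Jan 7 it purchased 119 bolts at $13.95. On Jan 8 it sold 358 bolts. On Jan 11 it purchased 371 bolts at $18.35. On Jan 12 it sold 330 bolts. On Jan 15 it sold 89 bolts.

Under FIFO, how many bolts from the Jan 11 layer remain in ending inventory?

66

Jan 8, 358 sold [FIFO — oldest first]: 216 @ $13.00 + 137 @ $14.60 + 5 @ $13.95 = $4,877.95
Jan 12, 330 sold [FIFO — oldest first]: 114 @ $13.95 + 216 @ $18.35 = $5,553.90
Jan 15, 89 sold [FIFO — oldest first]: 89 @ $18.35 = $1,633.15
Total COGS = $4,877.95 + $5,553.90 + $1,633.15 = $12,065.00
Ending inventory: 66 @ $18.35 = $1,211.10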